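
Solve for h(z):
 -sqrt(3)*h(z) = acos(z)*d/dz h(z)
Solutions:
 h(z) = C1*exp(-sqrt(3)*Integral(1/acos(z), z))


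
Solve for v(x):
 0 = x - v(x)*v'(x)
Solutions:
 v(x) = -sqrt(C1 + x^2)
 v(x) = sqrt(C1 + x^2)


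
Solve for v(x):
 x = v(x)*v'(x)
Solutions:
 v(x) = -sqrt(C1 + x^2)
 v(x) = sqrt(C1 + x^2)


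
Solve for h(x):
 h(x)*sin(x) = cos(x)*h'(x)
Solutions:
 h(x) = C1/cos(x)


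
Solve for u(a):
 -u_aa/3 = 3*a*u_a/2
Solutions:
 u(a) = C1 + C2*erf(3*a/2)


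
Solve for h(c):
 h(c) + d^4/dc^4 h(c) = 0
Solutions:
 h(c) = (C1*sin(sqrt(2)*c/2) + C2*cos(sqrt(2)*c/2))*exp(-sqrt(2)*c/2) + (C3*sin(sqrt(2)*c/2) + C4*cos(sqrt(2)*c/2))*exp(sqrt(2)*c/2)


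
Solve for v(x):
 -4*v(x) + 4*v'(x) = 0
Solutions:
 v(x) = C1*exp(x)


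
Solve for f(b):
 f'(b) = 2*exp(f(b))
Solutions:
 f(b) = log(-1/(C1 + 2*b))


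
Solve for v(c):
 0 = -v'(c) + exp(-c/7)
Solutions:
 v(c) = C1 - 7*exp(-c/7)


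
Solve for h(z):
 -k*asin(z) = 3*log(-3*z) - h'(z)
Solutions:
 h(z) = C1 + k*(z*asin(z) + sqrt(1 - z^2)) + 3*z*log(-z) - 3*z + 3*z*log(3)


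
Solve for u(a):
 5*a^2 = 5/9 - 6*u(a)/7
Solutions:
 u(a) = 35/54 - 35*a^2/6


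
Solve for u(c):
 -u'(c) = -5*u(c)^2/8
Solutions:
 u(c) = -8/(C1 + 5*c)


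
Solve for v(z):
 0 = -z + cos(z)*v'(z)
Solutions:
 v(z) = C1 + Integral(z/cos(z), z)


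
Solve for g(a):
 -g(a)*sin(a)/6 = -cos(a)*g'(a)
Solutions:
 g(a) = C1/cos(a)^(1/6)


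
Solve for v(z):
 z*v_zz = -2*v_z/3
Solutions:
 v(z) = C1 + C2*z^(1/3)


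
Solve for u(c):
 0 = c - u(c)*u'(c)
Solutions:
 u(c) = -sqrt(C1 + c^2)
 u(c) = sqrt(C1 + c^2)


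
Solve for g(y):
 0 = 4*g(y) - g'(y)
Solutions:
 g(y) = C1*exp(4*y)


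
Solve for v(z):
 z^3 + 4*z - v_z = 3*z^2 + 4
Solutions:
 v(z) = C1 + z^4/4 - z^3 + 2*z^2 - 4*z


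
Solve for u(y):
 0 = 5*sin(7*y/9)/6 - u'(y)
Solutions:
 u(y) = C1 - 15*cos(7*y/9)/14


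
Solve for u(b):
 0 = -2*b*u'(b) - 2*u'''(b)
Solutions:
 u(b) = C1 + Integral(C2*airyai(-b) + C3*airybi(-b), b)


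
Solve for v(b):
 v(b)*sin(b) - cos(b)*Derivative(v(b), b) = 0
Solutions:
 v(b) = C1/cos(b)


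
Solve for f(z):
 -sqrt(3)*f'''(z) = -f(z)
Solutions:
 f(z) = C3*exp(3^(5/6)*z/3) + (C1*sin(3^(1/3)*z/2) + C2*cos(3^(1/3)*z/2))*exp(-3^(5/6)*z/6)


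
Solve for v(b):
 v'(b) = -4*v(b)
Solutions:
 v(b) = C1*exp(-4*b)


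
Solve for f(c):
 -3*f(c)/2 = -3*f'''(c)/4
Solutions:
 f(c) = C3*exp(2^(1/3)*c) + (C1*sin(2^(1/3)*sqrt(3)*c/2) + C2*cos(2^(1/3)*sqrt(3)*c/2))*exp(-2^(1/3)*c/2)


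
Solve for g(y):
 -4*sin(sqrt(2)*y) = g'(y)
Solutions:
 g(y) = C1 + 2*sqrt(2)*cos(sqrt(2)*y)


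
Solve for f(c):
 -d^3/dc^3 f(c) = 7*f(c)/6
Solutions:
 f(c) = C3*exp(-6^(2/3)*7^(1/3)*c/6) + (C1*sin(2^(2/3)*3^(1/6)*7^(1/3)*c/4) + C2*cos(2^(2/3)*3^(1/6)*7^(1/3)*c/4))*exp(6^(2/3)*7^(1/3)*c/12)


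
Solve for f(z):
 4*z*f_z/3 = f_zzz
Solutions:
 f(z) = C1 + Integral(C2*airyai(6^(2/3)*z/3) + C3*airybi(6^(2/3)*z/3), z)


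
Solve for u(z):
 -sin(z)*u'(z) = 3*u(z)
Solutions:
 u(z) = C1*(cos(z) + 1)^(3/2)/(cos(z) - 1)^(3/2)


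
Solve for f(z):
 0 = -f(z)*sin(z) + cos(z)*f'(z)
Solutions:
 f(z) = C1/cos(z)


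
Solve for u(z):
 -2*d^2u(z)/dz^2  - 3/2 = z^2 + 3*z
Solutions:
 u(z) = C1 + C2*z - z^4/24 - z^3/4 - 3*z^2/8


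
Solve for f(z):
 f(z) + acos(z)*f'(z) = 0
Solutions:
 f(z) = C1*exp(-Integral(1/acos(z), z))


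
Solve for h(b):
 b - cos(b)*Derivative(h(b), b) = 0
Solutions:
 h(b) = C1 + Integral(b/cos(b), b)


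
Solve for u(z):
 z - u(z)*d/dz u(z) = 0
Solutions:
 u(z) = -sqrt(C1 + z^2)
 u(z) = sqrt(C1 + z^2)


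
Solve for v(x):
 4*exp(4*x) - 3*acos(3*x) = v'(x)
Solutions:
 v(x) = C1 - 3*x*acos(3*x) + sqrt(1 - 9*x^2) + exp(4*x)


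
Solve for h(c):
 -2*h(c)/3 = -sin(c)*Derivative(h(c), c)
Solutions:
 h(c) = C1*(cos(c) - 1)^(1/3)/(cos(c) + 1)^(1/3)


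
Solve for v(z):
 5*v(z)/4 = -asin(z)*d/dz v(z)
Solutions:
 v(z) = C1*exp(-5*Integral(1/asin(z), z)/4)


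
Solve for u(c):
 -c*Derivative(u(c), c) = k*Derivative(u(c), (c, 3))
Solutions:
 u(c) = C1 + Integral(C2*airyai(c*(-1/k)^(1/3)) + C3*airybi(c*(-1/k)^(1/3)), c)


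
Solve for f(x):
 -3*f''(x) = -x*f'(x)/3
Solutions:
 f(x) = C1 + C2*erfi(sqrt(2)*x/6)


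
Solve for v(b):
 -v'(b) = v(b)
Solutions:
 v(b) = C1*exp(-b)


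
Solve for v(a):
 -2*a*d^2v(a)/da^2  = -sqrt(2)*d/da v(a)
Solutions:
 v(a) = C1 + C2*a^(sqrt(2)/2 + 1)


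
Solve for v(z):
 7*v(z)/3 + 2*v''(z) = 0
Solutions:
 v(z) = C1*sin(sqrt(42)*z/6) + C2*cos(sqrt(42)*z/6)


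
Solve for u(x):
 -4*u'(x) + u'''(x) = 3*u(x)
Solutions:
 u(x) = C1*exp(-x) + C2*exp(x*(1 - sqrt(13))/2) + C3*exp(x*(1 + sqrt(13))/2)


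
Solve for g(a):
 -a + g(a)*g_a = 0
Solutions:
 g(a) = -sqrt(C1 + a^2)
 g(a) = sqrt(C1 + a^2)


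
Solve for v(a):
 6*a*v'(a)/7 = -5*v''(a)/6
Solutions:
 v(a) = C1 + C2*erf(3*sqrt(70)*a/35)


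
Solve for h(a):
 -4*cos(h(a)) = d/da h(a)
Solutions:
 h(a) = pi - asin((C1 + exp(8*a))/(C1 - exp(8*a)))
 h(a) = asin((C1 + exp(8*a))/(C1 - exp(8*a)))


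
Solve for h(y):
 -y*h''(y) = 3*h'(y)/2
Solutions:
 h(y) = C1 + C2/sqrt(y)


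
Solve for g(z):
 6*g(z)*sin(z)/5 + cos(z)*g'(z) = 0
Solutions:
 g(z) = C1*cos(z)^(6/5)


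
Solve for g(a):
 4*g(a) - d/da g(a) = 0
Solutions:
 g(a) = C1*exp(4*a)


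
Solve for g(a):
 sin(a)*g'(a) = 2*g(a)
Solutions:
 g(a) = C1*(cos(a) - 1)/(cos(a) + 1)


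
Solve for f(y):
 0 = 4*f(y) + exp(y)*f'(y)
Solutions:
 f(y) = C1*exp(4*exp(-y))


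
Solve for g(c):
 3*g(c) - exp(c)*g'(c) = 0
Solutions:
 g(c) = C1*exp(-3*exp(-c))


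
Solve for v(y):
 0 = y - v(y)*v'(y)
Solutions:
 v(y) = -sqrt(C1 + y^2)
 v(y) = sqrt(C1 + y^2)


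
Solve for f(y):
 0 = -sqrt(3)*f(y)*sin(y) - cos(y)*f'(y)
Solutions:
 f(y) = C1*cos(y)^(sqrt(3))


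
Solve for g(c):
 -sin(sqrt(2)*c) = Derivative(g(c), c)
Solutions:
 g(c) = C1 + sqrt(2)*cos(sqrt(2)*c)/2


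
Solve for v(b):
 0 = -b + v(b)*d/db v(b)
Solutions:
 v(b) = -sqrt(C1 + b^2)
 v(b) = sqrt(C1 + b^2)


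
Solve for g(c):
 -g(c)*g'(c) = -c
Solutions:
 g(c) = -sqrt(C1 + c^2)
 g(c) = sqrt(C1 + c^2)


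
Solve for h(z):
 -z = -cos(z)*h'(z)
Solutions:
 h(z) = C1 + Integral(z/cos(z), z)


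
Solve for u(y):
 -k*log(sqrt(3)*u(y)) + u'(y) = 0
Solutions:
 Integral(1/(2*log(_y) + log(3)), (_y, u(y))) = C1 + k*y/2


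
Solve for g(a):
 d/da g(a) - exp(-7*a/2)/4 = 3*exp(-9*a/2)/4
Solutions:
 g(a) = C1 - exp(-7*a/2)/14 - exp(-9*a/2)/6


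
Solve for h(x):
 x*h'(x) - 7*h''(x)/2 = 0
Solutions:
 h(x) = C1 + C2*erfi(sqrt(7)*x/7)


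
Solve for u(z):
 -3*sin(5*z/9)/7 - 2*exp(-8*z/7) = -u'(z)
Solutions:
 u(z) = C1 - 27*cos(5*z/9)/35 - 7*exp(-8*z/7)/4


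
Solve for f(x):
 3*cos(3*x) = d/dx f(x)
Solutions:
 f(x) = C1 + sin(3*x)


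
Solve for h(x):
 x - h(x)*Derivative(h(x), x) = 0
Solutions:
 h(x) = -sqrt(C1 + x^2)
 h(x) = sqrt(C1 + x^2)


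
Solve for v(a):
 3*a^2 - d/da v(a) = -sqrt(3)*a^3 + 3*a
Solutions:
 v(a) = C1 + sqrt(3)*a^4/4 + a^3 - 3*a^2/2


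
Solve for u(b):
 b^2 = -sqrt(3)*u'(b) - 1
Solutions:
 u(b) = C1 - sqrt(3)*b^3/9 - sqrt(3)*b/3


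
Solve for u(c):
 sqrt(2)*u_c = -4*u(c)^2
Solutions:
 u(c) = 1/(C1 + 2*sqrt(2)*c)


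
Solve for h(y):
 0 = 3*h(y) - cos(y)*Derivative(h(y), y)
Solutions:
 h(y) = C1*(sin(y) + 1)^(3/2)/(sin(y) - 1)^(3/2)


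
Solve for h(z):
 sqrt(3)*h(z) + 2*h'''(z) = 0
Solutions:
 h(z) = C3*exp(-2^(2/3)*3^(1/6)*z/2) + (C1*sin(6^(2/3)*z/4) + C2*cos(6^(2/3)*z/4))*exp(2^(2/3)*3^(1/6)*z/4)


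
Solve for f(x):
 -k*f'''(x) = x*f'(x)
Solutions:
 f(x) = C1 + Integral(C2*airyai(x*(-1/k)^(1/3)) + C3*airybi(x*(-1/k)^(1/3)), x)


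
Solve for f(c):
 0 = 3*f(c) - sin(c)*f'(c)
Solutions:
 f(c) = C1*(cos(c) - 1)^(3/2)/(cos(c) + 1)^(3/2)


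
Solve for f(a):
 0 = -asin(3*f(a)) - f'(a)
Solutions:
 Integral(1/asin(3*_y), (_y, f(a))) = C1 - a


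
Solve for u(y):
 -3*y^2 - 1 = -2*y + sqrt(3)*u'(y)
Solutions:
 u(y) = C1 - sqrt(3)*y^3/3 + sqrt(3)*y^2/3 - sqrt(3)*y/3


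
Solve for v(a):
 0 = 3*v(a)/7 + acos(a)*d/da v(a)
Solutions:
 v(a) = C1*exp(-3*Integral(1/acos(a), a)/7)


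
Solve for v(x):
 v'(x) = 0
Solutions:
 v(x) = C1


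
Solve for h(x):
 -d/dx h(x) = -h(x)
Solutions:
 h(x) = C1*exp(x)


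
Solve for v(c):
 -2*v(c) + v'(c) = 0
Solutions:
 v(c) = C1*exp(2*c)


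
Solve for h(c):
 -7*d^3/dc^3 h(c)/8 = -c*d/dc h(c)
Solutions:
 h(c) = C1 + Integral(C2*airyai(2*7^(2/3)*c/7) + C3*airybi(2*7^(2/3)*c/7), c)


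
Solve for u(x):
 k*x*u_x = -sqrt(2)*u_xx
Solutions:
 u(x) = Piecewise((-2^(3/4)*sqrt(pi)*C1*erf(2^(1/4)*sqrt(k)*x/2)/(2*sqrt(k)) - C2, (k > 0) | (k < 0)), (-C1*x - C2, True))


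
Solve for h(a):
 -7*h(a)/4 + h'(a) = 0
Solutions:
 h(a) = C1*exp(7*a/4)


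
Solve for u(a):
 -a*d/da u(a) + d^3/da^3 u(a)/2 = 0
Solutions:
 u(a) = C1 + Integral(C2*airyai(2^(1/3)*a) + C3*airybi(2^(1/3)*a), a)


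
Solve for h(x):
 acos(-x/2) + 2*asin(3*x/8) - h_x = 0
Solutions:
 h(x) = C1 + x*acos(-x/2) + 2*x*asin(3*x/8) + sqrt(4 - x^2) + 2*sqrt(64 - 9*x^2)/3


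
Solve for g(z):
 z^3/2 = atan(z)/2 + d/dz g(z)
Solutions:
 g(z) = C1 + z^4/8 - z*atan(z)/2 + log(z^2 + 1)/4


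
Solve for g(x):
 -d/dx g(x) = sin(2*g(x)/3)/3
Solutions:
 x/3 + 3*log(cos(2*g(x)/3) - 1)/4 - 3*log(cos(2*g(x)/3) + 1)/4 = C1


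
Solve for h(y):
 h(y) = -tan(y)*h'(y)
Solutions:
 h(y) = C1/sin(y)


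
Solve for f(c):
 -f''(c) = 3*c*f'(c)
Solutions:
 f(c) = C1 + C2*erf(sqrt(6)*c/2)


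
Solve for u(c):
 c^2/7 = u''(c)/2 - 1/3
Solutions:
 u(c) = C1 + C2*c + c^4/42 + c^2/3


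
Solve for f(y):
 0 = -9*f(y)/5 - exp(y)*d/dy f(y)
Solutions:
 f(y) = C1*exp(9*exp(-y)/5)


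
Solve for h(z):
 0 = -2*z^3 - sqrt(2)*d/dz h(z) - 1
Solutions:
 h(z) = C1 - sqrt(2)*z^4/4 - sqrt(2)*z/2


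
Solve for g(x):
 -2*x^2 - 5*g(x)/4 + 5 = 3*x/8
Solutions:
 g(x) = -8*x^2/5 - 3*x/10 + 4


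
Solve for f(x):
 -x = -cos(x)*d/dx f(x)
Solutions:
 f(x) = C1 + Integral(x/cos(x), x)


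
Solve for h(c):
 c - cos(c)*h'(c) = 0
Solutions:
 h(c) = C1 + Integral(c/cos(c), c)


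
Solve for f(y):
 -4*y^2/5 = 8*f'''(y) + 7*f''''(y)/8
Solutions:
 f(y) = C1 + C2*y + C3*y^2 + C4*exp(-64*y/7) - y^5/600 + 7*y^4/7680 - 49*y^3/122880


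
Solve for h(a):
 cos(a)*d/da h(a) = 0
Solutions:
 h(a) = C1


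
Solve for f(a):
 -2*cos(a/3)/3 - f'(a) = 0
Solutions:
 f(a) = C1 - 2*sin(a/3)


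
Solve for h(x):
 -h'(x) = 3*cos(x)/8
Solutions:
 h(x) = C1 - 3*sin(x)/8


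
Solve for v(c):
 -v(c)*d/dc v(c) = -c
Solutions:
 v(c) = -sqrt(C1 + c^2)
 v(c) = sqrt(C1 + c^2)


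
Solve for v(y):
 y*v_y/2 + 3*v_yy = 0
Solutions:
 v(y) = C1 + C2*erf(sqrt(3)*y/6)


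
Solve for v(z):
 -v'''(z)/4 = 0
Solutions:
 v(z) = C1 + C2*z + C3*z^2


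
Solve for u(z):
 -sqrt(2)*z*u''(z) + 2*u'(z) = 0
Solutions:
 u(z) = C1 + C2*z^(1 + sqrt(2))


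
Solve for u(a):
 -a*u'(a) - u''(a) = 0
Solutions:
 u(a) = C1 + C2*erf(sqrt(2)*a/2)


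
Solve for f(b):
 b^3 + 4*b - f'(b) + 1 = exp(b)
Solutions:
 f(b) = C1 + b^4/4 + 2*b^2 + b - exp(b)


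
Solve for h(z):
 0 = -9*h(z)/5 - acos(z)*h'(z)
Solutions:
 h(z) = C1*exp(-9*Integral(1/acos(z), z)/5)


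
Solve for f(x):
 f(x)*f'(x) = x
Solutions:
 f(x) = -sqrt(C1 + x^2)
 f(x) = sqrt(C1 + x^2)


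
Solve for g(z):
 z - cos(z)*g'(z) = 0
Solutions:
 g(z) = C1 + Integral(z/cos(z), z)


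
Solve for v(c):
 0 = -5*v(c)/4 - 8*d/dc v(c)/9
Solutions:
 v(c) = C1*exp(-45*c/32)


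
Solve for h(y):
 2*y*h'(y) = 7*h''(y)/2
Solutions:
 h(y) = C1 + C2*erfi(sqrt(14)*y/7)


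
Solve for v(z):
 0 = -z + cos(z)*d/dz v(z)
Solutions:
 v(z) = C1 + Integral(z/cos(z), z)


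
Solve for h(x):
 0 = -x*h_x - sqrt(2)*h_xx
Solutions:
 h(x) = C1 + C2*erf(2^(1/4)*x/2)


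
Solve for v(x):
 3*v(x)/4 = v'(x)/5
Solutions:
 v(x) = C1*exp(15*x/4)


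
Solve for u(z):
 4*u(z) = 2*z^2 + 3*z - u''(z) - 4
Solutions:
 u(z) = C1*sin(2*z) + C2*cos(2*z) + z^2/2 + 3*z/4 - 5/4


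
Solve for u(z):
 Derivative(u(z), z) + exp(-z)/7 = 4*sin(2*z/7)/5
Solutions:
 u(z) = C1 - 14*cos(2*z/7)/5 + exp(-z)/7


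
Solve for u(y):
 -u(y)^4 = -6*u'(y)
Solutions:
 u(y) = 2^(1/3)*(-1/(C1 + y))^(1/3)
 u(y) = 2^(1/3)*(-1/(C1 + y))^(1/3)*(-1 - sqrt(3)*I)/2
 u(y) = 2^(1/3)*(-1/(C1 + y))^(1/3)*(-1 + sqrt(3)*I)/2


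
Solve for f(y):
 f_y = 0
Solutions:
 f(y) = C1


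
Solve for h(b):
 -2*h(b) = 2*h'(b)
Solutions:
 h(b) = C1*exp(-b)


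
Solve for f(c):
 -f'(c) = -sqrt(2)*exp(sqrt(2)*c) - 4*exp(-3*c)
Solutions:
 f(c) = C1 + exp(sqrt(2)*c) - 4*exp(-3*c)/3


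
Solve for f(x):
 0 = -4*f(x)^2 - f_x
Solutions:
 f(x) = 1/(C1 + 4*x)


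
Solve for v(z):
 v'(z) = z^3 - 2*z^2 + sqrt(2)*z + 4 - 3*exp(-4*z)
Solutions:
 v(z) = C1 + z^4/4 - 2*z^3/3 + sqrt(2)*z^2/2 + 4*z + 3*exp(-4*z)/4


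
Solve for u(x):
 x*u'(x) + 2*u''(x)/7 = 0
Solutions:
 u(x) = C1 + C2*erf(sqrt(7)*x/2)


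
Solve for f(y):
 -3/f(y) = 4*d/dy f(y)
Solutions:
 f(y) = -sqrt(C1 - 6*y)/2
 f(y) = sqrt(C1 - 6*y)/2


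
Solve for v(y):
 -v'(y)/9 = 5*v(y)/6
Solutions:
 v(y) = C1*exp(-15*y/2)


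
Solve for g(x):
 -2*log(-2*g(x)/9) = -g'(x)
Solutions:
 -Integral(1/(log(-_y) - 2*log(3) + log(2)), (_y, g(x)))/2 = C1 - x


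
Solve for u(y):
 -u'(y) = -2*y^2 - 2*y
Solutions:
 u(y) = C1 + 2*y^3/3 + y^2


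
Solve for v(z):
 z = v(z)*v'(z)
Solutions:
 v(z) = -sqrt(C1 + z^2)
 v(z) = sqrt(C1 + z^2)


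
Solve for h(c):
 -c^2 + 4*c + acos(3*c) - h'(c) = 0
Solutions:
 h(c) = C1 - c^3/3 + 2*c^2 + c*acos(3*c) - sqrt(1 - 9*c^2)/3


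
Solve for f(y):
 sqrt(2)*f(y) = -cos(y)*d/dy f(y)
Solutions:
 f(y) = C1*(sin(y) - 1)^(sqrt(2)/2)/(sin(y) + 1)^(sqrt(2)/2)


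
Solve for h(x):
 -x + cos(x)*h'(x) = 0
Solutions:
 h(x) = C1 + Integral(x/cos(x), x)


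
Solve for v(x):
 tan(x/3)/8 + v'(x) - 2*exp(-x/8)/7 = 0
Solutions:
 v(x) = C1 - 3*log(tan(x/3)^2 + 1)/16 - 16*exp(-x/8)/7


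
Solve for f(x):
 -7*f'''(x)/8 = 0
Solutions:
 f(x) = C1 + C2*x + C3*x^2


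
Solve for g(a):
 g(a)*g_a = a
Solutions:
 g(a) = -sqrt(C1 + a^2)
 g(a) = sqrt(C1 + a^2)


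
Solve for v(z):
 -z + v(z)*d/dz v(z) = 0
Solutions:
 v(z) = -sqrt(C1 + z^2)
 v(z) = sqrt(C1 + z^2)


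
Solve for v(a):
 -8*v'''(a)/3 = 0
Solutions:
 v(a) = C1 + C2*a + C3*a^2


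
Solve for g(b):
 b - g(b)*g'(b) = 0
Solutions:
 g(b) = -sqrt(C1 + b^2)
 g(b) = sqrt(C1 + b^2)


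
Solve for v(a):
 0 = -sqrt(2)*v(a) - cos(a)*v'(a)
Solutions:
 v(a) = C1*(sin(a) - 1)^(sqrt(2)/2)/(sin(a) + 1)^(sqrt(2)/2)


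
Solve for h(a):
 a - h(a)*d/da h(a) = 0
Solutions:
 h(a) = -sqrt(C1 + a^2)
 h(a) = sqrt(C1 + a^2)


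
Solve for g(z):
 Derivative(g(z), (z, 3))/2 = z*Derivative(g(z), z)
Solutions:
 g(z) = C1 + Integral(C2*airyai(2^(1/3)*z) + C3*airybi(2^(1/3)*z), z)


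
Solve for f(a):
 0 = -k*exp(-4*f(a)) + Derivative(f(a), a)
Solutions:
 f(a) = log(-I*(C1 + 4*a*k)^(1/4))
 f(a) = log(I*(C1 + 4*a*k)^(1/4))
 f(a) = log(-(C1 + 4*a*k)^(1/4))
 f(a) = log(C1 + 4*a*k)/4


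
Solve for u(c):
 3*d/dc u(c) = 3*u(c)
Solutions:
 u(c) = C1*exp(c)


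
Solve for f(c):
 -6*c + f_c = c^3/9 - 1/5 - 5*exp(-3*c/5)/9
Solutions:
 f(c) = C1 + c^4/36 + 3*c^2 - c/5 + 25*exp(-3*c/5)/27


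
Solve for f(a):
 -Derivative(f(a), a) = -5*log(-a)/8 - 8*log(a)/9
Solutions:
 f(a) = C1 + 109*a*log(a)/72 + a*(-109 + 45*I*pi)/72


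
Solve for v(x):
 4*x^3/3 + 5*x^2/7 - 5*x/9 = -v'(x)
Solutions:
 v(x) = C1 - x^4/3 - 5*x^3/21 + 5*x^2/18


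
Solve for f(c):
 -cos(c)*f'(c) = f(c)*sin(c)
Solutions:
 f(c) = C1*cos(c)


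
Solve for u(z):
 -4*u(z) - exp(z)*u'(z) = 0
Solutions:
 u(z) = C1*exp(4*exp(-z))


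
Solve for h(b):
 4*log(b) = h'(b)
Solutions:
 h(b) = C1 + 4*b*log(b) - 4*b


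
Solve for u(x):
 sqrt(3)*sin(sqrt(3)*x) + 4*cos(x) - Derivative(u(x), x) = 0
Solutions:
 u(x) = C1 + 4*sin(x) - cos(sqrt(3)*x)


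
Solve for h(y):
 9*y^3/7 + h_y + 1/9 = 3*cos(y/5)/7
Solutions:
 h(y) = C1 - 9*y^4/28 - y/9 + 15*sin(y/5)/7


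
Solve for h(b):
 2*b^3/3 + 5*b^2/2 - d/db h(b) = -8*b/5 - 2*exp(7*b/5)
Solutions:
 h(b) = C1 + b^4/6 + 5*b^3/6 + 4*b^2/5 + 10*exp(7*b/5)/7


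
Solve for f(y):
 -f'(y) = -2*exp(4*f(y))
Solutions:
 f(y) = log(-(-1/(C1 + 8*y))^(1/4))
 f(y) = log(-1/(C1 + 8*y))/4
 f(y) = log(-I*(-1/(C1 + 8*y))^(1/4))
 f(y) = log(I*(-1/(C1 + 8*y))^(1/4))


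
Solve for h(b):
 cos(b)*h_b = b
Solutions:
 h(b) = C1 + Integral(b/cos(b), b)


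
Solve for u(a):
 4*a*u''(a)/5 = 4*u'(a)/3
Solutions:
 u(a) = C1 + C2*a^(8/3)


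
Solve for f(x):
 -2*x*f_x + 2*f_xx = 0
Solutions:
 f(x) = C1 + C2*erfi(sqrt(2)*x/2)


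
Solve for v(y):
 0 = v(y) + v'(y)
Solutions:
 v(y) = C1*exp(-y)


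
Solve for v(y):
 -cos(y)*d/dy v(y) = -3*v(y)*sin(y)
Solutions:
 v(y) = C1/cos(y)^3


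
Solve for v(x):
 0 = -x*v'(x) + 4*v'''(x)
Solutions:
 v(x) = C1 + Integral(C2*airyai(2^(1/3)*x/2) + C3*airybi(2^(1/3)*x/2), x)


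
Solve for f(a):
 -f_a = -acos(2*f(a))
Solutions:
 Integral(1/acos(2*_y), (_y, f(a))) = C1 + a


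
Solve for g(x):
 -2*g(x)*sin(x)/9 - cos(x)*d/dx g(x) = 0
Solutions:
 g(x) = C1*cos(x)^(2/9)


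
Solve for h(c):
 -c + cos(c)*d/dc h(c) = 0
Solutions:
 h(c) = C1 + Integral(c/cos(c), c)


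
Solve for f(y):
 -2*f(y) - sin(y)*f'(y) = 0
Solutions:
 f(y) = C1*(cos(y) + 1)/(cos(y) - 1)


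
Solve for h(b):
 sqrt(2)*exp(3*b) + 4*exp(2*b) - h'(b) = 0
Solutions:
 h(b) = C1 + sqrt(2)*exp(3*b)/3 + 2*exp(2*b)


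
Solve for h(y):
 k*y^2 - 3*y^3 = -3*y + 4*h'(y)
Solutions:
 h(y) = C1 + k*y^3/12 - 3*y^4/16 + 3*y^2/8


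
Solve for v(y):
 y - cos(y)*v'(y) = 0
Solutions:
 v(y) = C1 + Integral(y/cos(y), y)


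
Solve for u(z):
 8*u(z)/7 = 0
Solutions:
 u(z) = 0


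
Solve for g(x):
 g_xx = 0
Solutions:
 g(x) = C1 + C2*x


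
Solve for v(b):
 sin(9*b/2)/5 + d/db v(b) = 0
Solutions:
 v(b) = C1 + 2*cos(9*b/2)/45


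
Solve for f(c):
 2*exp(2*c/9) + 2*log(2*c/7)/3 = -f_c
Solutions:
 f(c) = C1 - 2*c*log(c)/3 + 2*c*(-log(2) + 1 + log(7))/3 - 9*exp(2*c/9)


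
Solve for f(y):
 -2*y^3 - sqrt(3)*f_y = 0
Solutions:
 f(y) = C1 - sqrt(3)*y^4/6


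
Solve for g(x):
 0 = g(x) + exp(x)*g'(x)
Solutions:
 g(x) = C1*exp(exp(-x))


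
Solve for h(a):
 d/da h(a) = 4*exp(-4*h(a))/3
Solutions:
 h(a) = log(-I*(C1 + 16*a/3)^(1/4))
 h(a) = log(I*(C1 + 16*a/3)^(1/4))
 h(a) = log(-(C1 + 16*a/3)^(1/4))
 h(a) = log(C1 + 16*a/3)/4


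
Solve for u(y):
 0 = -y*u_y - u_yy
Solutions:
 u(y) = C1 + C2*erf(sqrt(2)*y/2)


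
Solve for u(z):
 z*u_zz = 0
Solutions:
 u(z) = C1 + C2*z


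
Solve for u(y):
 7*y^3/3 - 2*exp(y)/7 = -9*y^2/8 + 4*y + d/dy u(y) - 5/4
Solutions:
 u(y) = C1 + 7*y^4/12 + 3*y^3/8 - 2*y^2 + 5*y/4 - 2*exp(y)/7


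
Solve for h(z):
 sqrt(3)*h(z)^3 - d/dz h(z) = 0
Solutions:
 h(z) = -sqrt(2)*sqrt(-1/(C1 + sqrt(3)*z))/2
 h(z) = sqrt(2)*sqrt(-1/(C1 + sqrt(3)*z))/2


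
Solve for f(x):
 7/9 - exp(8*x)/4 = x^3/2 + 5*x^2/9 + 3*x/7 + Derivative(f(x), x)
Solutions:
 f(x) = C1 - x^4/8 - 5*x^3/27 - 3*x^2/14 + 7*x/9 - exp(8*x)/32


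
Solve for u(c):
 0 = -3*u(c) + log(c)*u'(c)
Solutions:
 u(c) = C1*exp(3*li(c))


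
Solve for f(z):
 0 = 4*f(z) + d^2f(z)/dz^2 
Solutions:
 f(z) = C1*sin(2*z) + C2*cos(2*z)


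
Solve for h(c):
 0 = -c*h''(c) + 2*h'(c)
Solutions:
 h(c) = C1 + C2*c^3


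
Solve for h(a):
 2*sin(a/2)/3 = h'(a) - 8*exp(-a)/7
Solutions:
 h(a) = C1 - 4*cos(a/2)/3 - 8*exp(-a)/7


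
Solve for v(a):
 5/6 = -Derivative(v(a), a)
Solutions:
 v(a) = C1 - 5*a/6


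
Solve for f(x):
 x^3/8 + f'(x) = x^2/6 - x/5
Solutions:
 f(x) = C1 - x^4/32 + x^3/18 - x^2/10


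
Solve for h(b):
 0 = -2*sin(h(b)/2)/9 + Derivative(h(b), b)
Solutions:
 -2*b/9 + log(cos(h(b)/2) - 1) - log(cos(h(b)/2) + 1) = C1


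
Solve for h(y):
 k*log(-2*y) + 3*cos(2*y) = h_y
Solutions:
 h(y) = C1 + k*y*(log(-y) - 1) + k*y*log(2) + 3*sin(2*y)/2


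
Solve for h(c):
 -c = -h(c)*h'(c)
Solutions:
 h(c) = -sqrt(C1 + c^2)
 h(c) = sqrt(C1 + c^2)


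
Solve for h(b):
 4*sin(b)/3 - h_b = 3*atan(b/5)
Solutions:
 h(b) = C1 - 3*b*atan(b/5) + 15*log(b^2 + 25)/2 - 4*cos(b)/3


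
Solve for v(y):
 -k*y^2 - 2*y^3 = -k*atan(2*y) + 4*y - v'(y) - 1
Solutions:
 v(y) = C1 + k*y^3/3 - k*(y*atan(2*y) - log(4*y^2 + 1)/4) + y^4/2 + 2*y^2 - y


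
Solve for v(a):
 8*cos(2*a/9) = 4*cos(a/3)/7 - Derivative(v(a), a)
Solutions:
 v(a) = C1 - 36*sin(2*a/9) + 12*sin(a/3)/7


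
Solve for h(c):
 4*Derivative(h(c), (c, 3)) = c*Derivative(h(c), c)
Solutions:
 h(c) = C1 + Integral(C2*airyai(2^(1/3)*c/2) + C3*airybi(2^(1/3)*c/2), c)


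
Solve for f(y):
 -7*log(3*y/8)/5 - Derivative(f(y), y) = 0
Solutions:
 f(y) = C1 - 7*y*log(y)/5 - 7*y*log(3)/5 + 7*y/5 + 21*y*log(2)/5


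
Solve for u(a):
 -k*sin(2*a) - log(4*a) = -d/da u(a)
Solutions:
 u(a) = C1 + a*log(a) - a + 2*a*log(2) - k*cos(2*a)/2


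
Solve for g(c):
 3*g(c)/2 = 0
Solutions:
 g(c) = 0


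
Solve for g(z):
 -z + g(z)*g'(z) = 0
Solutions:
 g(z) = -sqrt(C1 + z^2)
 g(z) = sqrt(C1 + z^2)


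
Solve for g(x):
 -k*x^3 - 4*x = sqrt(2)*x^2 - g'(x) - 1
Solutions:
 g(x) = C1 + k*x^4/4 + sqrt(2)*x^3/3 + 2*x^2 - x


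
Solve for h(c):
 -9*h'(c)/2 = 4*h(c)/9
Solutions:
 h(c) = C1*exp(-8*c/81)


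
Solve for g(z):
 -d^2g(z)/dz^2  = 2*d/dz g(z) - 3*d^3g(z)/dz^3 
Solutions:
 g(z) = C1 + C2*exp(-2*z/3) + C3*exp(z)


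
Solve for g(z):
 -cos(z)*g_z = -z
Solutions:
 g(z) = C1 + Integral(z/cos(z), z)


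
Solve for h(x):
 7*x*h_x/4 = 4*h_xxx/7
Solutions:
 h(x) = C1 + Integral(C2*airyai(14^(2/3)*x/4) + C3*airybi(14^(2/3)*x/4), x)


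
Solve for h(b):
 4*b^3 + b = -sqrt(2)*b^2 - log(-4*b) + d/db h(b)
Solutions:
 h(b) = C1 + b^4 + sqrt(2)*b^3/3 + b^2/2 + b*log(-b) + b*(-1 + 2*log(2))


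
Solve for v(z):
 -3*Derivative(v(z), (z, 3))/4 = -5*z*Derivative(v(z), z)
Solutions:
 v(z) = C1 + Integral(C2*airyai(20^(1/3)*3^(2/3)*z/3) + C3*airybi(20^(1/3)*3^(2/3)*z/3), z)


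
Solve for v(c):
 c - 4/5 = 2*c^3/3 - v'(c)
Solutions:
 v(c) = C1 + c^4/6 - c^2/2 + 4*c/5


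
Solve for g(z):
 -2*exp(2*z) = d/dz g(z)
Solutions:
 g(z) = C1 - exp(2*z)


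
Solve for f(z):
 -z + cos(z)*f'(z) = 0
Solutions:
 f(z) = C1 + Integral(z/cos(z), z)


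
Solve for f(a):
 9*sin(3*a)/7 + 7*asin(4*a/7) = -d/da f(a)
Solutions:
 f(a) = C1 - 7*a*asin(4*a/7) - 7*sqrt(49 - 16*a^2)/4 + 3*cos(3*a)/7


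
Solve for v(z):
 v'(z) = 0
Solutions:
 v(z) = C1


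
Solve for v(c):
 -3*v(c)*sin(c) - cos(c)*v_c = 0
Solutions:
 v(c) = C1*cos(c)^3


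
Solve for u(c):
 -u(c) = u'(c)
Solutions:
 u(c) = C1*exp(-c)


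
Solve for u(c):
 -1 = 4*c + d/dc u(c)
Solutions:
 u(c) = C1 - 2*c^2 - c


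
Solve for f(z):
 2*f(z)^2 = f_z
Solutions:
 f(z) = -1/(C1 + 2*z)


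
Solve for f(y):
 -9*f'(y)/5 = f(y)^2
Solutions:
 f(y) = 9/(C1 + 5*y)


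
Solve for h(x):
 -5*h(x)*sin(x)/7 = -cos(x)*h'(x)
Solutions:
 h(x) = C1/cos(x)^(5/7)


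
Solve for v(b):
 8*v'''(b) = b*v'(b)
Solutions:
 v(b) = C1 + Integral(C2*airyai(b/2) + C3*airybi(b/2), b)


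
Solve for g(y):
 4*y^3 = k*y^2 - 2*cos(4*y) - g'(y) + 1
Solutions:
 g(y) = C1 + k*y^3/3 - y^4 + y - sin(4*y)/2


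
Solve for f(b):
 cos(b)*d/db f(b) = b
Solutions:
 f(b) = C1 + Integral(b/cos(b), b)


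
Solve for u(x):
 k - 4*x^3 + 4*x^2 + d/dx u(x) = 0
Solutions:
 u(x) = C1 - k*x + x^4 - 4*x^3/3


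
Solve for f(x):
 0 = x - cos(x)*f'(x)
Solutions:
 f(x) = C1 + Integral(x/cos(x), x)


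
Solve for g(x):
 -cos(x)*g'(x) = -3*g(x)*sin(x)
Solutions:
 g(x) = C1/cos(x)^3


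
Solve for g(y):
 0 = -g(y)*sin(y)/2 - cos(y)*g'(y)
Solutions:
 g(y) = C1*sqrt(cos(y))


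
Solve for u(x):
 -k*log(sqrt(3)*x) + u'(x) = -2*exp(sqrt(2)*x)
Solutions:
 u(x) = C1 + k*x*log(x) + k*x*(-1 + log(3)/2) - sqrt(2)*exp(sqrt(2)*x)


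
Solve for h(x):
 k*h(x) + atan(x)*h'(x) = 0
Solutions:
 h(x) = C1*exp(-k*Integral(1/atan(x), x))


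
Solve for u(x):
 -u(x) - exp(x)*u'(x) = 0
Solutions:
 u(x) = C1*exp(exp(-x))


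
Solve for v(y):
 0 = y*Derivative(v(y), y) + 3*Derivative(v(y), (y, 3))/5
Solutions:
 v(y) = C1 + Integral(C2*airyai(-3^(2/3)*5^(1/3)*y/3) + C3*airybi(-3^(2/3)*5^(1/3)*y/3), y)


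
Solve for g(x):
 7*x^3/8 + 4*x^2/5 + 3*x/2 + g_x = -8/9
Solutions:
 g(x) = C1 - 7*x^4/32 - 4*x^3/15 - 3*x^2/4 - 8*x/9


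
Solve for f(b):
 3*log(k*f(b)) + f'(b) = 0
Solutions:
 li(k*f(b))/k = C1 - 3*b


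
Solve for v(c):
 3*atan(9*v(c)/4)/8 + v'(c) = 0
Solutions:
 Integral(1/atan(9*_y/4), (_y, v(c))) = C1 - 3*c/8


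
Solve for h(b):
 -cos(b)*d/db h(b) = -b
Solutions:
 h(b) = C1 + Integral(b/cos(b), b)


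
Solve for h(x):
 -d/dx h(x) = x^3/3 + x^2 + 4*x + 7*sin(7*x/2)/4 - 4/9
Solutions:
 h(x) = C1 - x^4/12 - x^3/3 - 2*x^2 + 4*x/9 + cos(7*x/2)/2


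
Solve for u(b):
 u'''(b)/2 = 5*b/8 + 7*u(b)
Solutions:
 u(b) = C3*exp(14^(1/3)*b) - 5*b/56 + (C1*sin(14^(1/3)*sqrt(3)*b/2) + C2*cos(14^(1/3)*sqrt(3)*b/2))*exp(-14^(1/3)*b/2)


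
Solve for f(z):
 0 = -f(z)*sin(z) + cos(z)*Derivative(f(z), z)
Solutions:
 f(z) = C1/cos(z)


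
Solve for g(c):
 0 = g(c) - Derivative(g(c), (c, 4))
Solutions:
 g(c) = C1*exp(-c) + C2*exp(c) + C3*sin(c) + C4*cos(c)


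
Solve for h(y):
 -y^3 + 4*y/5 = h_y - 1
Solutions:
 h(y) = C1 - y^4/4 + 2*y^2/5 + y


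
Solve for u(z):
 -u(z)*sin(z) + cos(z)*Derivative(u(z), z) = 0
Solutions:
 u(z) = C1/cos(z)


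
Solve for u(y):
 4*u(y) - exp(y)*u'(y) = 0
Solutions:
 u(y) = C1*exp(-4*exp(-y))


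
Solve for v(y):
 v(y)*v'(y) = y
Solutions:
 v(y) = -sqrt(C1 + y^2)
 v(y) = sqrt(C1 + y^2)


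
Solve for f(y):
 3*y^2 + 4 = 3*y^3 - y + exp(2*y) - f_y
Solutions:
 f(y) = C1 + 3*y^4/4 - y^3 - y^2/2 - 4*y + exp(2*y)/2


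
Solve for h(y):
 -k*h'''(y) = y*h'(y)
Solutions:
 h(y) = C1 + Integral(C2*airyai(y*(-1/k)^(1/3)) + C3*airybi(y*(-1/k)^(1/3)), y)


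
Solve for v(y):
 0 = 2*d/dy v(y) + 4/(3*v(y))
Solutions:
 v(y) = -sqrt(C1 - 12*y)/3
 v(y) = sqrt(C1 - 12*y)/3


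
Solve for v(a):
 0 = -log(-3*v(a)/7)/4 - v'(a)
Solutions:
 4*Integral(1/(log(-_y) - log(7) + log(3)), (_y, v(a))) = C1 - a


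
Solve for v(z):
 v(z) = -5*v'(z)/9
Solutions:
 v(z) = C1*exp(-9*z/5)


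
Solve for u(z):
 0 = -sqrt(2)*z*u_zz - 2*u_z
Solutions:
 u(z) = C1 + C2*z^(1 - sqrt(2))


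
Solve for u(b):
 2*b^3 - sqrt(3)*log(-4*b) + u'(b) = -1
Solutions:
 u(b) = C1 - b^4/2 + sqrt(3)*b*log(-b) + b*(-sqrt(3) - 1 + 2*sqrt(3)*log(2))


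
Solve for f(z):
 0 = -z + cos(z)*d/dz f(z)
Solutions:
 f(z) = C1 + Integral(z/cos(z), z)


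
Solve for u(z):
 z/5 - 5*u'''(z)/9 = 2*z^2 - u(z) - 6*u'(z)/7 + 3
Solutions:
 u(z) = C1*exp(-z*(12*7350^(1/3)/(sqrt(49945) + 245)^(1/3) + 140^(1/3)*3^(2/3)*(sqrt(49945) + 245)^(1/3))/140)*sin(3*3^(1/6)*z*(-140^(1/3)*(sqrt(49945) + 245)^(1/3) + 4*2450^(1/3)*3^(2/3)/(sqrt(49945) + 245)^(1/3))/140) + C2*exp(-z*(12*7350^(1/3)/(sqrt(49945) + 245)^(1/3) + 140^(1/3)*3^(2/3)*(sqrt(49945) + 245)^(1/3))/140)*cos(3*3^(1/6)*z*(-140^(1/3)*(sqrt(49945) + 245)^(1/3) + 4*2450^(1/3)*3^(2/3)/(sqrt(49945) + 245)^(1/3))/140) + C3*exp(z*(12*7350^(1/3)/(sqrt(49945) + 245)^(1/3) + 140^(1/3)*3^(2/3)*(sqrt(49945) + 245)^(1/3))/70) + 2*z^2 - 127*z/35 + 1497/245


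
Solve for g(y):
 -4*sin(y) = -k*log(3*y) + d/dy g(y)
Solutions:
 g(y) = C1 + k*y*(log(y) - 1) + k*y*log(3) + 4*cos(y)


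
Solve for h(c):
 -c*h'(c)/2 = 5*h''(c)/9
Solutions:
 h(c) = C1 + C2*erf(3*sqrt(5)*c/10)


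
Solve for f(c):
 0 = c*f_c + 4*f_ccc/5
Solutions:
 f(c) = C1 + Integral(C2*airyai(-10^(1/3)*c/2) + C3*airybi(-10^(1/3)*c/2), c)


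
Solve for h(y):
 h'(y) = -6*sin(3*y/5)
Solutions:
 h(y) = C1 + 10*cos(3*y/5)


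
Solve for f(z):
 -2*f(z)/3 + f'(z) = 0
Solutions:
 f(z) = C1*exp(2*z/3)


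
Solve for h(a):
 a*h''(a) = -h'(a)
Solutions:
 h(a) = C1 + C2*log(a)


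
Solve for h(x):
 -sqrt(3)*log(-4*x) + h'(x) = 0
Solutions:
 h(x) = C1 + sqrt(3)*x*log(-x) + sqrt(3)*x*(-1 + 2*log(2))


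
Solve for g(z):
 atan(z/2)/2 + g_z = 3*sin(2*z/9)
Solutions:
 g(z) = C1 - z*atan(z/2)/2 + log(z^2 + 4)/2 - 27*cos(2*z/9)/2


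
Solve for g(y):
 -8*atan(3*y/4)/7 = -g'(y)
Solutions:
 g(y) = C1 + 8*y*atan(3*y/4)/7 - 16*log(9*y^2 + 16)/21


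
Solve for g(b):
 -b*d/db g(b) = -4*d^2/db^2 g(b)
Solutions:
 g(b) = C1 + C2*erfi(sqrt(2)*b/4)


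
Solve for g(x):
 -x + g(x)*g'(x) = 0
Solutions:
 g(x) = -sqrt(C1 + x^2)
 g(x) = sqrt(C1 + x^2)


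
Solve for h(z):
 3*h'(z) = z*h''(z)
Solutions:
 h(z) = C1 + C2*z^4


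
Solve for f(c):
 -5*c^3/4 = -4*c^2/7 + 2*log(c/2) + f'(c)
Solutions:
 f(c) = C1 - 5*c^4/16 + 4*c^3/21 - 2*c*log(c) + 2*c*log(2) + 2*c


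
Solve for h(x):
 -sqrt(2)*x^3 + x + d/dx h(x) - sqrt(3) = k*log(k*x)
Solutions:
 h(x) = C1 + k*x*log(k*x) + sqrt(2)*x^4/4 - x^2/2 + x*(-k + sqrt(3))


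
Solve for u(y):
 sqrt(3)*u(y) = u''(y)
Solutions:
 u(y) = C1*exp(-3^(1/4)*y) + C2*exp(3^(1/4)*y)


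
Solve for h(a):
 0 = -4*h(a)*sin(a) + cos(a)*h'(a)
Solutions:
 h(a) = C1/cos(a)^4


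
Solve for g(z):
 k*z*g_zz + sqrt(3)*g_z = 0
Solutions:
 g(z) = C1 + z^(((re(k) - sqrt(3))*re(k) + im(k)^2)/(re(k)^2 + im(k)^2))*(C2*sin(sqrt(3)*log(z)*Abs(im(k))/(re(k)^2 + im(k)^2)) + C3*cos(sqrt(3)*log(z)*im(k)/(re(k)^2 + im(k)^2)))


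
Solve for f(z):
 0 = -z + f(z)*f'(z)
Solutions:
 f(z) = -sqrt(C1 + z^2)
 f(z) = sqrt(C1 + z^2)


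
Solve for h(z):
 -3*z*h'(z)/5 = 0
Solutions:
 h(z) = C1


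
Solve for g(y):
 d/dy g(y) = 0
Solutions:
 g(y) = C1


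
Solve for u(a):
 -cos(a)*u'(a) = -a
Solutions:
 u(a) = C1 + Integral(a/cos(a), a)


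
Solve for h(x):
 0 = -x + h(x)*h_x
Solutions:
 h(x) = -sqrt(C1 + x^2)
 h(x) = sqrt(C1 + x^2)


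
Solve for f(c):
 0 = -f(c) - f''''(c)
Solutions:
 f(c) = (C1*sin(sqrt(2)*c/2) + C2*cos(sqrt(2)*c/2))*exp(-sqrt(2)*c/2) + (C3*sin(sqrt(2)*c/2) + C4*cos(sqrt(2)*c/2))*exp(sqrt(2)*c/2)


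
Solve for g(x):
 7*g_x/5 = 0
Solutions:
 g(x) = C1


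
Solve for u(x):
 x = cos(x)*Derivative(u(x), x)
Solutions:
 u(x) = C1 + Integral(x/cos(x), x)


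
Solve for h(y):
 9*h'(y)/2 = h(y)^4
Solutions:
 h(y) = 3^(1/3)*(-1/(C1 + 2*y))^(1/3)
 h(y) = (-1/(C1 + 2*y))^(1/3)*(-3^(1/3) - 3^(5/6)*I)/2
 h(y) = (-1/(C1 + 2*y))^(1/3)*(-3^(1/3) + 3^(5/6)*I)/2


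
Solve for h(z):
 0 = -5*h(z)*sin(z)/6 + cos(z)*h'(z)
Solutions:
 h(z) = C1/cos(z)^(5/6)


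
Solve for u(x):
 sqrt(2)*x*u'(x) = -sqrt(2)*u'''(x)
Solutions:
 u(x) = C1 + Integral(C2*airyai(-x) + C3*airybi(-x), x)


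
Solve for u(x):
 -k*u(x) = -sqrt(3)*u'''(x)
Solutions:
 u(x) = C1*exp(3^(5/6)*k^(1/3)*x/3) + C2*exp(k^(1/3)*x*(-3^(5/6) + 3*3^(1/3)*I)/6) + C3*exp(-k^(1/3)*x*(3^(5/6) + 3*3^(1/3)*I)/6)


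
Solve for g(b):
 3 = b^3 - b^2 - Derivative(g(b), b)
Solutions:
 g(b) = C1 + b^4/4 - b^3/3 - 3*b


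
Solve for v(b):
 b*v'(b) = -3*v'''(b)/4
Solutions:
 v(b) = C1 + Integral(C2*airyai(-6^(2/3)*b/3) + C3*airybi(-6^(2/3)*b/3), b)


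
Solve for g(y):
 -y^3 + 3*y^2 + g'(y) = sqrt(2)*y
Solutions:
 g(y) = C1 + y^4/4 - y^3 + sqrt(2)*y^2/2


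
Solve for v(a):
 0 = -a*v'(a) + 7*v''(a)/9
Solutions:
 v(a) = C1 + C2*erfi(3*sqrt(14)*a/14)


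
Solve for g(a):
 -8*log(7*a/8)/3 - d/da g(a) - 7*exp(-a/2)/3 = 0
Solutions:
 g(a) = C1 - 8*a*log(a)/3 + a*(-8*log(7)/3 + 8/3 + 8*log(2)) + 14*exp(-a/2)/3


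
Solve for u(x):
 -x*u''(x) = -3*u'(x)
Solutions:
 u(x) = C1 + C2*x^4


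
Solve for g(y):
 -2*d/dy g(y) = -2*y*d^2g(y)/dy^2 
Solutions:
 g(y) = C1 + C2*y^2


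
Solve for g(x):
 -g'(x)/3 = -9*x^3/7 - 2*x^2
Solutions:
 g(x) = C1 + 27*x^4/28 + 2*x^3


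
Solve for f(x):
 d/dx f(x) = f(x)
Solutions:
 f(x) = C1*exp(x)


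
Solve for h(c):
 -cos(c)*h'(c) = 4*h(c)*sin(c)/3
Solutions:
 h(c) = C1*cos(c)^(4/3)


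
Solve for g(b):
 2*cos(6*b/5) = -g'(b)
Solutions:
 g(b) = C1 - 5*sin(6*b/5)/3


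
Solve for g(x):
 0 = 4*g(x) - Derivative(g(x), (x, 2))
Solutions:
 g(x) = C1*exp(-2*x) + C2*exp(2*x)


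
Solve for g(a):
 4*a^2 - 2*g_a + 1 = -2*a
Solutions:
 g(a) = C1 + 2*a^3/3 + a^2/2 + a/2


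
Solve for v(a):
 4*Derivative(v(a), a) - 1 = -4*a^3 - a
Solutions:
 v(a) = C1 - a^4/4 - a^2/8 + a/4


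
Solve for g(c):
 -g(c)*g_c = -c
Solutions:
 g(c) = -sqrt(C1 + c^2)
 g(c) = sqrt(C1 + c^2)


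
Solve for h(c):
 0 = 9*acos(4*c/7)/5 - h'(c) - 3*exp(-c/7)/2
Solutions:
 h(c) = C1 + 9*c*acos(4*c/7)/5 - 9*sqrt(49 - 16*c^2)/20 + 21*exp(-c/7)/2


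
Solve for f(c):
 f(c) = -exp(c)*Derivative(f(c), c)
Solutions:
 f(c) = C1*exp(exp(-c))


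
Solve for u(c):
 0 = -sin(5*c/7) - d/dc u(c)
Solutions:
 u(c) = C1 + 7*cos(5*c/7)/5


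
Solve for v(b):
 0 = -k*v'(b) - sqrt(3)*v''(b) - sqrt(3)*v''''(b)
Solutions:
 v(b) = C1 + C2*exp(2^(1/3)*b*(2^(1/3)*sqrt(3)*(3*k + sqrt(9*k^2 + 4))^(1/3)/12 - 2^(1/3)*I*(3*k + sqrt(9*k^2 + 4))^(1/3)/4 + 2/((-sqrt(3) + 3*I)*(3*k + sqrt(9*k^2 + 4))^(1/3)))) + C3*exp(2^(1/3)*b*(2^(1/3)*sqrt(3)*(3*k + sqrt(9*k^2 + 4))^(1/3)/12 + 2^(1/3)*I*(3*k + sqrt(9*k^2 + 4))^(1/3)/4 - 2/((sqrt(3) + 3*I)*(3*k + sqrt(9*k^2 + 4))^(1/3)))) + C4*exp(2^(1/3)*sqrt(3)*b*(-2^(1/3)*(3*k + sqrt(9*k^2 + 4))^(1/3) + 2/(3*k + sqrt(9*k^2 + 4))^(1/3))/6)


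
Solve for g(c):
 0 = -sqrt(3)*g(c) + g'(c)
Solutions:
 g(c) = C1*exp(sqrt(3)*c)


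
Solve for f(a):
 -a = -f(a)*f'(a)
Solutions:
 f(a) = -sqrt(C1 + a^2)
 f(a) = sqrt(C1 + a^2)


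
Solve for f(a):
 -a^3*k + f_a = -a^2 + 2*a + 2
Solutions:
 f(a) = C1 + a^4*k/4 - a^3/3 + a^2 + 2*a


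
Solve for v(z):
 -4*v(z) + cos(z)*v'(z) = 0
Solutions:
 v(z) = C1*(sin(z)^2 + 2*sin(z) + 1)/(sin(z)^2 - 2*sin(z) + 1)


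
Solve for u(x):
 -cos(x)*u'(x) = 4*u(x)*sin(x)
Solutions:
 u(x) = C1*cos(x)^4


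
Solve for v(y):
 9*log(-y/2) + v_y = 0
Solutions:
 v(y) = C1 - 9*y*log(-y) + 9*y*(log(2) + 1)


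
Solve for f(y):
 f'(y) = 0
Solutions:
 f(y) = C1


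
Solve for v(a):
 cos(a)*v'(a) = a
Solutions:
 v(a) = C1 + Integral(a/cos(a), a)


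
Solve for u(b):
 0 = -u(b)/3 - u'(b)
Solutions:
 u(b) = C1*exp(-b/3)


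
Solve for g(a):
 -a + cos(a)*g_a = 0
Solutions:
 g(a) = C1 + Integral(a/cos(a), a)


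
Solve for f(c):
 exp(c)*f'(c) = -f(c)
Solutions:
 f(c) = C1*exp(exp(-c))


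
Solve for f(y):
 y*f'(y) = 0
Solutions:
 f(y) = C1


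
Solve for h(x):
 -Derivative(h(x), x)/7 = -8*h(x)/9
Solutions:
 h(x) = C1*exp(56*x/9)


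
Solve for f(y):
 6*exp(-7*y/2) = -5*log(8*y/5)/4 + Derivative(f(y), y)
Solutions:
 f(y) = C1 + 5*y*log(y)/4 + 5*y*(-log(5) - 1 + 3*log(2))/4 - 12*exp(-7*y/2)/7


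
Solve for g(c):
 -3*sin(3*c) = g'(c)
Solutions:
 g(c) = C1 + cos(3*c)


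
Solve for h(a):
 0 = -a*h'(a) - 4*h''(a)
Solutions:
 h(a) = C1 + C2*erf(sqrt(2)*a/4)


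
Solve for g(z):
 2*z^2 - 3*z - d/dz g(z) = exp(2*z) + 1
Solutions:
 g(z) = C1 + 2*z^3/3 - 3*z^2/2 - z - exp(2*z)/2


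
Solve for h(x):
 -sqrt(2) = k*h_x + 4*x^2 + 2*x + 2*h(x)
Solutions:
 h(x) = C1*exp(-2*x/k) - k^2 + 2*k*x + k/2 - 2*x^2 - x - sqrt(2)/2


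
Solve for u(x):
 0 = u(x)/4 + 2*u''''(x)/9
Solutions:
 u(x) = (C1*sin(2^(3/4)*sqrt(3)*x/4) + C2*cos(2^(3/4)*sqrt(3)*x/4))*exp(-2^(3/4)*sqrt(3)*x/4) + (C3*sin(2^(3/4)*sqrt(3)*x/4) + C4*cos(2^(3/4)*sqrt(3)*x/4))*exp(2^(3/4)*sqrt(3)*x/4)


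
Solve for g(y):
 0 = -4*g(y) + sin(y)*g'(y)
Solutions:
 g(y) = C1*(cos(y)^2 - 2*cos(y) + 1)/(cos(y)^2 + 2*cos(y) + 1)


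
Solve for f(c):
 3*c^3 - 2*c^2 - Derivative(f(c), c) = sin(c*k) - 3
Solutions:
 f(c) = C1 + 3*c^4/4 - 2*c^3/3 + 3*c + cos(c*k)/k


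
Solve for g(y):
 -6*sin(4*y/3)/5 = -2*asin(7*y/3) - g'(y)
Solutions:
 g(y) = C1 - 2*y*asin(7*y/3) - 2*sqrt(9 - 49*y^2)/7 - 9*cos(4*y/3)/10


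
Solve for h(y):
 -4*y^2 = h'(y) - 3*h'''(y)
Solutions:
 h(y) = C1 + C2*exp(-sqrt(3)*y/3) + C3*exp(sqrt(3)*y/3) - 4*y^3/3 - 24*y


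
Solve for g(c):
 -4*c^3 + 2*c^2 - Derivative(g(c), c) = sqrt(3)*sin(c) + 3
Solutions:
 g(c) = C1 - c^4 + 2*c^3/3 - 3*c + sqrt(3)*cos(c)


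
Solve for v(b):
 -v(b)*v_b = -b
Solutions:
 v(b) = -sqrt(C1 + b^2)
 v(b) = sqrt(C1 + b^2)


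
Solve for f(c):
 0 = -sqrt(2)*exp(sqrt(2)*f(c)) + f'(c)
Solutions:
 f(c) = sqrt(2)*(2*log(-1/(C1 + sqrt(2)*c)) - log(2))/4


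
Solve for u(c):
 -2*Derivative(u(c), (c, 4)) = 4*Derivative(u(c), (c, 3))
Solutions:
 u(c) = C1 + C2*c + C3*c^2 + C4*exp(-2*c)


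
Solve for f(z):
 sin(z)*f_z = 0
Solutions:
 f(z) = C1


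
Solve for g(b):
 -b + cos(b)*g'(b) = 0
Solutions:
 g(b) = C1 + Integral(b/cos(b), b)


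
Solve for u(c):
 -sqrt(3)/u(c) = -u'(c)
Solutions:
 u(c) = -sqrt(C1 + 2*sqrt(3)*c)
 u(c) = sqrt(C1 + 2*sqrt(3)*c)


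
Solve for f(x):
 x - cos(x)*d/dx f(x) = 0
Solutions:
 f(x) = C1 + Integral(x/cos(x), x)


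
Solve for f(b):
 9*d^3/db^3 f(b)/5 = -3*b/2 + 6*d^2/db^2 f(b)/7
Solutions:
 f(b) = C1 + C2*b + C3*exp(10*b/21) + 7*b^3/24 + 147*b^2/80


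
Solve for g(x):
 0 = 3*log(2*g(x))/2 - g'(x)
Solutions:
 -2*Integral(1/(log(_y) + log(2)), (_y, g(x)))/3 = C1 - x


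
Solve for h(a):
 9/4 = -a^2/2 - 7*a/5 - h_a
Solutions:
 h(a) = C1 - a^3/6 - 7*a^2/10 - 9*a/4


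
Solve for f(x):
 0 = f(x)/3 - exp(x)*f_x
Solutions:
 f(x) = C1*exp(-exp(-x)/3)


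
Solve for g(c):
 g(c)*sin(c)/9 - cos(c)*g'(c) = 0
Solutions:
 g(c) = C1/cos(c)^(1/9)


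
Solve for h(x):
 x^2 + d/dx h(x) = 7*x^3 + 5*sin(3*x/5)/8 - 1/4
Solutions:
 h(x) = C1 + 7*x^4/4 - x^3/3 - x/4 - 25*cos(3*x/5)/24


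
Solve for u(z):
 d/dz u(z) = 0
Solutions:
 u(z) = C1


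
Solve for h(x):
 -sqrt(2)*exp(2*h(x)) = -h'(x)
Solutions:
 h(x) = log(-sqrt(-1/(C1 + sqrt(2)*x))) - log(2)/2
 h(x) = log(-1/(C1 + sqrt(2)*x))/2 - log(2)/2


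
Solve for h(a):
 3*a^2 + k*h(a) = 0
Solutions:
 h(a) = -3*a^2/k


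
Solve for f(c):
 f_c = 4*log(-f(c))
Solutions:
 -li(-f(c)) = C1 + 4*c


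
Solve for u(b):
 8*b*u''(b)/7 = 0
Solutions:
 u(b) = C1 + C2*b


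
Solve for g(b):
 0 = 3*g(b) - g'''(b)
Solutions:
 g(b) = C3*exp(3^(1/3)*b) + (C1*sin(3^(5/6)*b/2) + C2*cos(3^(5/6)*b/2))*exp(-3^(1/3)*b/2)


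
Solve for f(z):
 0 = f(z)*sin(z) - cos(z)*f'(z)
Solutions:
 f(z) = C1/cos(z)


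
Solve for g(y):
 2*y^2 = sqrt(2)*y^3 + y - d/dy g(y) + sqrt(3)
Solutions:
 g(y) = C1 + sqrt(2)*y^4/4 - 2*y^3/3 + y^2/2 + sqrt(3)*y


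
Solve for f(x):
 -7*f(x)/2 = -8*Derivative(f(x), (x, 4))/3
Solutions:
 f(x) = C1*exp(-21^(1/4)*x/2) + C2*exp(21^(1/4)*x/2) + C3*sin(21^(1/4)*x/2) + C4*cos(21^(1/4)*x/2)


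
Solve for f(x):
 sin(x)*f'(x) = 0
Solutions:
 f(x) = C1


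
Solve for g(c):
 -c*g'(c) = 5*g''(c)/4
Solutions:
 g(c) = C1 + C2*erf(sqrt(10)*c/5)
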